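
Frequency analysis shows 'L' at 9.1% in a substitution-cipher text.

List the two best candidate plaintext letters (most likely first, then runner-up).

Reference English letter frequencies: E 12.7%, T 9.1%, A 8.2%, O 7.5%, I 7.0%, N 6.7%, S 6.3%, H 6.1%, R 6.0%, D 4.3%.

Step 1: Observed frequency of 'L' is 9.1%.
Step 2: Compute distances to each reference frequency and sort:
  T (9.1%): difference = 0.0% <-- BEST
  A (8.2%): difference = 0.9% <-- RUNNER-UP
  O (7.5%): difference = 1.6%
  I (7.0%): difference = 2.1%
  N (6.7%): difference = 2.4%
Step 3: Most likely is 'T' (9.1%, diff 0.0%); second most likely is 'A' (8.2%, diff 0.9%).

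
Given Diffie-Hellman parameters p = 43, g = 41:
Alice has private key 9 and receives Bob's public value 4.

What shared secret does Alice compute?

Step 1: s = B^a mod p = 4^9 mod 43.
  4^1 mod 43 = 4
  4^2 mod 43 = (4 * 4) mod 43 = 16
  4^3 mod 43 = (16 * 4) mod 43 = 21
  4^4 mod 43 = (21 * 4) mod 43 = 41
  4^5 mod 43 = (41 * 4) mod 43 = 35
  4^6 mod 43 = (35 * 4) mod 43 = 11
  4^7 mod 43 = (11 * 4) mod 43 = 1
  4^8 mod 43 = (1 * 4) mod 43 = 4
  4^9 mod 43 = (4 * 4) mod 43 = 16
Result: shared secret = 16.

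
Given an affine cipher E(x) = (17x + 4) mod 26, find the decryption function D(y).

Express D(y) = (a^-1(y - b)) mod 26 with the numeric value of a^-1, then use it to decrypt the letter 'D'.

Step 1: Find a^-1, the modular inverse of 17 mod 26.
Step 2: We need 17 * a^-1 = 1 (mod 26).
Step 3: 17 * 23 = 391 = 15 * 26 + 1, so a^-1 = 23.
Step 4: D(y) = 23(y - 4) mod 26.
Step 5: Apply to 'D' (y = 3): D(3) = 23 * (3 - 4) mod 26 = 23 * -1 mod 26 = 3 -> 'D'.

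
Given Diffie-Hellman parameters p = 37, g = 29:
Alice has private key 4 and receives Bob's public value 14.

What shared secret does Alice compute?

Step 1: s = B^a mod p = 14^4 mod 37.
  14^1 mod 37 = 14
  14^2 mod 37 = (14 * 14) mod 37 = 11
  14^3 mod 37 = (11 * 14) mod 37 = 6
  14^4 mod 37 = (6 * 14) mod 37 = 10
Result: shared secret = 10.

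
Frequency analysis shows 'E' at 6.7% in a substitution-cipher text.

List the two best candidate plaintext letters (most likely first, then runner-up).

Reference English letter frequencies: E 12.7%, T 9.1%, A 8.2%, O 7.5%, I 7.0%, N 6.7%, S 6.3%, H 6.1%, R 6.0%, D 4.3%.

Step 1: Observed frequency of 'E' is 6.7%.
Step 2: Compute distances to each reference frequency and sort:
  N (6.7%): difference = 0.0% <-- BEST
  I (7.0%): difference = 0.3% <-- RUNNER-UP
  S (6.3%): difference = 0.4%
  H (6.1%): difference = 0.6%
  R (6.0%): difference = 0.7%
Step 3: Most likely is 'N' (6.7%, diff 0.0%); second most likely is 'I' (7.0%, diff 0.3%).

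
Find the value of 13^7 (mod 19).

Step 1: Compute 13^7 mod 19 step by step, reducing modulo 19 at each step.
  13^1 mod 19 = 13
  13^2 mod 19 = (13 * 13) mod 19 = 17
  13^3 mod 19 = (17 * 13) mod 19 = 12
  13^4 mod 19 = (12 * 13) mod 19 = 4
  13^5 mod 19 = (4 * 13) mod 19 = 14
  13^6 mod 19 = (14 * 13) mod 19 = 11
  13^7 mod 19 = (11 * 13) mod 19 = 10
Step 2: Result = 10.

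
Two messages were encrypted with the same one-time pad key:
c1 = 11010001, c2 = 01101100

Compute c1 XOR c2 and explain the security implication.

Step 1: c1 XOR c2 = (m1 XOR k) XOR (m2 XOR k).
Step 2: By XOR associativity/commutativity: = m1 XOR m2 XOR k XOR k = m1 XOR m2.
Step 3: 11010001 XOR 01101100 = 10111101 = 189.
Step 4: The key cancels out! An attacker learns m1 XOR m2 = 189, revealing the relationship between plaintexts.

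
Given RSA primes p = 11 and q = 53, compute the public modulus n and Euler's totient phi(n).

Step 1: n = p * q = 11 * 53 = 583.
Step 2: phi(n) = (p-1)(q-1) = 10 * 52 = 520.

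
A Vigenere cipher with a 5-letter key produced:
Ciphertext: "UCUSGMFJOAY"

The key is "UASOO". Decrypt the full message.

Step 1: Key 'UASOO' has length 5. Extended key: UASOOUASOOU
Step 2: Decrypt each position:
  U(20) - U(20) = 0 = A
  C(2) - A(0) = 2 = C
  U(20) - S(18) = 2 = C
  S(18) - O(14) = 4 = E
  G(6) - O(14) = 18 = S
  M(12) - U(20) = 18 = S
  F(5) - A(0) = 5 = F
  J(9) - S(18) = 17 = R
  O(14) - O(14) = 0 = A
  A(0) - O(14) = 12 = M
  Y(24) - U(20) = 4 = E
Plaintext: ACCESSFRAME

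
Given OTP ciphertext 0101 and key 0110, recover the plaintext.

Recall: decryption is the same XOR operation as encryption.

Step 1: XOR ciphertext with key:
  Ciphertext: 0101
  Key:        0110
  XOR:        0011
Step 2: Plaintext = 0011 = 3 in decimal.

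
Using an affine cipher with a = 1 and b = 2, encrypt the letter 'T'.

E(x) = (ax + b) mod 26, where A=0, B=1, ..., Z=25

Step 1: Convert 'T' to number: x = 19.
Step 2: E(19) = (1 * 19 + 2) mod 26 = 21 mod 26 = 21.
Step 3: Convert 21 back to letter: V.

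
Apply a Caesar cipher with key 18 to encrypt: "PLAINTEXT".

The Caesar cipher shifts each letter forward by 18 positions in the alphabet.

Step 1: For each letter, shift forward by 18 positions (mod 26).
  P (position 15) -> position (15+18) mod 26 = 7 -> H
  L (position 11) -> position (11+18) mod 26 = 3 -> D
  A (position 0) -> position (0+18) mod 26 = 18 -> S
  I (position 8) -> position (8+18) mod 26 = 0 -> A
  N (position 13) -> position (13+18) mod 26 = 5 -> F
  T (position 19) -> position (19+18) mod 26 = 11 -> L
  E (position 4) -> position (4+18) mod 26 = 22 -> W
  X (position 23) -> position (23+18) mod 26 = 15 -> P
  T (position 19) -> position (19+18) mod 26 = 11 -> L
Result: HDSAFLWPL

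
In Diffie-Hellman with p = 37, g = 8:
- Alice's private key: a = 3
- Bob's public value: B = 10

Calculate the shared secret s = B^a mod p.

Step 1: s = B^a mod p = 10^3 mod 37.
  10^1 mod 37 = 10
  10^2 mod 37 = (10 * 10) mod 37 = 26
  10^3 mod 37 = (26 * 10) mod 37 = 1
Result: shared secret = 1.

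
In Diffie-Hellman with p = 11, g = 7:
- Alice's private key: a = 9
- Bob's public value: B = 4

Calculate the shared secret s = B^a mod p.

Step 1: s = B^a mod p = 4^9 mod 11.
  4^1 mod 11 = 4
  4^2 mod 11 = (4 * 4) mod 11 = 5
  4^3 mod 11 = (5 * 4) mod 11 = 9
  4^4 mod 11 = (9 * 4) mod 11 = 3
  4^5 mod 11 = (3 * 4) mod 11 = 1
  4^6 mod 11 = (1 * 4) mod 11 = 4
  4^7 mod 11 = (4 * 4) mod 11 = 5
  4^8 mod 11 = (5 * 4) mod 11 = 9
  4^9 mod 11 = (9 * 4) mod 11 = 3
Result: shared secret = 3.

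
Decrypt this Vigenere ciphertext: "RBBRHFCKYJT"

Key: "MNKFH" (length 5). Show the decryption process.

Step 1: Key 'MNKFH' has length 5. Extended key: MNKFHMNKFHM
Step 2: Decrypt each position:
  R(17) - M(12) = 5 = F
  B(1) - N(13) = 14 = O
  B(1) - K(10) = 17 = R
  R(17) - F(5) = 12 = M
  H(7) - H(7) = 0 = A
  F(5) - M(12) = 19 = T
  C(2) - N(13) = 15 = P
  K(10) - K(10) = 0 = A
  Y(24) - F(5) = 19 = T
  J(9) - H(7) = 2 = C
  T(19) - M(12) = 7 = H
Plaintext: FORMATPATCH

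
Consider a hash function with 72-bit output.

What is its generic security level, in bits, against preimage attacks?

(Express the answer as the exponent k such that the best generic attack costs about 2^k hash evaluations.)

Step 1: The hash has a 72-bit output.
Step 2: Preimage resistance means: given a digest h(x), it should be infeasible to find any input that hashes to it.
With a 72-bit output there are 2^72 possible digests, so a generic brute-force preimage search costs about 2^72 evaluations.
Step 3: Security level = 72 bits.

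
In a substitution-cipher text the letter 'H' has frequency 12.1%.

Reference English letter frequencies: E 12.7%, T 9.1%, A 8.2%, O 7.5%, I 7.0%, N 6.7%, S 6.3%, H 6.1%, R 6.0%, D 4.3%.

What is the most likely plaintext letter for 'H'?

Step 1: The observed frequency is 12.1%.
Step 2: Compare with English frequencies:
  E: 12.7% (difference: 0.6%) <-- closest
  T: 9.1% (difference: 3.0%)
  A: 8.2% (difference: 3.9%)
  O: 7.5% (difference: 4.6%)
  I: 7.0% (difference: 5.1%)
  N: 6.7% (difference: 5.4%)
  S: 6.3% (difference: 5.8%)
  H: 6.1% (difference: 6.0%)
  R: 6.0% (difference: 6.1%)
  D: 4.3% (difference: 7.8%)
Step 3: 'H' most likely represents 'E' (frequency 12.7%).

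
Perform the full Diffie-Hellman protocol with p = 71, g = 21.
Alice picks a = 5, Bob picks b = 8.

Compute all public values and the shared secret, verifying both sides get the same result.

Step 1: A = g^a mod p = 21^5 mod 71 = 39.
Step 2: B = g^b mod p = 21^8 mod 71 = 2.
Step 3: Alice computes s = B^a mod p = 2^5 mod 71 = 32.
Step 4: Bob computes s = A^b mod p = 39^8 mod 71 = 32.
Both sides agree: shared secret = 32.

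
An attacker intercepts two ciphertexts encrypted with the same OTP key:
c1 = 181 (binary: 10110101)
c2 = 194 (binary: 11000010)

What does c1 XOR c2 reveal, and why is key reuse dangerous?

Step 1: c1 XOR c2 = (m1 XOR k) XOR (m2 XOR k).
Step 2: By XOR associativity/commutativity: = m1 XOR m2 XOR k XOR k = m1 XOR m2.
Step 3: 10110101 XOR 11000010 = 01110111 = 119.
Step 4: The key cancels out! An attacker learns m1 XOR m2 = 119, revealing the relationship between plaintexts.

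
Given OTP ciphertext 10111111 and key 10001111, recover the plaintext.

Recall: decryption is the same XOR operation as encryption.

Step 1: XOR ciphertext with key:
  Ciphertext: 10111111
  Key:        10001111
  XOR:        00110000
Step 2: Plaintext = 00110000 = 48 in decimal.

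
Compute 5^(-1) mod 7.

Step 1: We need x such that 5 * x = 1 (mod 7).
Step 2: Using the extended Euclidean algorithm or trial:
  5 * 3 = 15 = 2 * 7 + 1.
Step 3: Since 15 mod 7 = 1, the inverse is x = 3.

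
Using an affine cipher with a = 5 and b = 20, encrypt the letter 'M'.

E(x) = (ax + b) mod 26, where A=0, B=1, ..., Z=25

Step 1: Convert 'M' to number: x = 12.
Step 2: E(12) = (5 * 12 + 20) mod 26 = 80 mod 26 = 2.
Step 3: Convert 2 back to letter: C.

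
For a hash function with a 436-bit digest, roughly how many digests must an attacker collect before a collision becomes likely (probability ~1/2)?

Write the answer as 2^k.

Step 1: The birthday paradox gives collision probability ~50% after sqrt(2^n) = 2^(n/2) hashes.
Step 2: For 436-bit output: 2^(436/2) = 2^218.
Step 3: Approximately 2^218 hash computations needed.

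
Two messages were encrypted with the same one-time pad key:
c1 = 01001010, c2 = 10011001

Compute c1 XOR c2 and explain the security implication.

Step 1: c1 XOR c2 = (m1 XOR k) XOR (m2 XOR k).
Step 2: By XOR associativity/commutativity: = m1 XOR m2 XOR k XOR k = m1 XOR m2.
Step 3: 01001010 XOR 10011001 = 11010011 = 211.
Step 4: The key cancels out! An attacker learns m1 XOR m2 = 211, revealing the relationship between plaintexts.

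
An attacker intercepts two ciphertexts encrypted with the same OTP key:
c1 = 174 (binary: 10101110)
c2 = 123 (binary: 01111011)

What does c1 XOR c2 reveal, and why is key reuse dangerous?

Step 1: c1 XOR c2 = (m1 XOR k) XOR (m2 XOR k).
Step 2: By XOR associativity/commutativity: = m1 XOR m2 XOR k XOR k = m1 XOR m2.
Step 3: 10101110 XOR 01111011 = 11010101 = 213.
Step 4: The key cancels out! An attacker learns m1 XOR m2 = 213, revealing the relationship between plaintexts.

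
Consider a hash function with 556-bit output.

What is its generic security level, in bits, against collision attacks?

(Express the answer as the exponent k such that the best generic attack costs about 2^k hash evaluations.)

Step 1: The hash has a 556-bit output.
Step 2: Collision resistance means it should be infeasible to find any x != y with h(x) = h(y).
By the birthday bound, a generic collision search succeeds after about sqrt(2^556) = 2^(556/2) = 2^278 evaluations.
Step 3: Security level = 278 bits.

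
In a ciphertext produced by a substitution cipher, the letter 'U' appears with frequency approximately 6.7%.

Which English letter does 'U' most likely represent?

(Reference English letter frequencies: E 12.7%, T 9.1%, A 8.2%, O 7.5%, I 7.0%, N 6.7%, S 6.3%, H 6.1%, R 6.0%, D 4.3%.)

Step 1: The observed frequency is 6.7%.
Step 2: Compare with English frequencies:
  E: 12.7% (difference: 6.0%)
  T: 9.1% (difference: 2.4%)
  A: 8.2% (difference: 1.5%)
  O: 7.5% (difference: 0.8%)
  I: 7.0% (difference: 0.3%)
  N: 6.7% (difference: 0.0%) <-- closest
  S: 6.3% (difference: 0.4%)
  H: 6.1% (difference: 0.6%)
  R: 6.0% (difference: 0.7%)
  D: 4.3% (difference: 2.4%)
Step 3: 'U' most likely represents 'N' (frequency 6.7%).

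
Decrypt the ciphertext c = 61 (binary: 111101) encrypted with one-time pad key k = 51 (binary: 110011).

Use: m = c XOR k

Step 1: XOR ciphertext with key:
  Ciphertext: 111101
  Key:        110011
  XOR:        001110
Step 2: Plaintext = 001110 = 14 in decimal.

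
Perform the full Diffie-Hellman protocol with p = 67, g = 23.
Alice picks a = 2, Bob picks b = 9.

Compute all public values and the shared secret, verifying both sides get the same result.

Step 1: A = g^a mod p = 23^2 mod 67 = 60.
Step 2: B = g^b mod p = 23^9 mod 67 = 15.
Step 3: Alice computes s = B^a mod p = 15^2 mod 67 = 24.
Step 4: Bob computes s = A^b mod p = 60^9 mod 67 = 24.
Both sides agree: shared secret = 24.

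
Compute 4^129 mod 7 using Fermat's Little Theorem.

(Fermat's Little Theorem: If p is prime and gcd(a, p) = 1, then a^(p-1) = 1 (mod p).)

Step 1: Since 7 is prime, by Fermat's Little Theorem: 4^6 = 1 (mod 7).
Step 2: Reduce exponent: 129 mod 6 = 3.
Step 3: So 4^129 = 4^3 (mod 7).
Step 4: 4^3 mod 7 = 1.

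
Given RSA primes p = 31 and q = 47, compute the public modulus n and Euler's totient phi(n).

Step 1: n = p * q = 31 * 47 = 1457.
Step 2: phi(n) = (p-1)(q-1) = 30 * 46 = 1380.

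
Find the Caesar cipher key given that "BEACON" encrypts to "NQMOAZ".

Step 1: Compare first letters: B (position 1) -> N (position 13).
Step 2: Shift = (13 - 1) mod 26 = 12.
The shift value is 12.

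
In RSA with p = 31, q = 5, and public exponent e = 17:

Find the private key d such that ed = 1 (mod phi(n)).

Step 1: n = 31 * 5 = 155.
Step 2: phi(n) = 30 * 4 = 120.
Step 3: Find d such that 17 * d = 1 (mod 120).
Step 4: d = 17^(-1) mod 120 = 113.
Verification: 17 * 113 = 1921 = 16 * 120 + 1.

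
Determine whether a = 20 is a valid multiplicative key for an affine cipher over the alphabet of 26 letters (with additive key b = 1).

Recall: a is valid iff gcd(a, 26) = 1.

Step 1: Compute gcd(20, 26).
Step 2: gcd(20, 26) = 2.
Since gcd = 2 != 1, 20 shares a common factor with 26, so it cannot be used.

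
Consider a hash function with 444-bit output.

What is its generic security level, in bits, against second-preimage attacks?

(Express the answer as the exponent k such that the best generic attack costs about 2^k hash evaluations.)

Step 1: The hash has a 444-bit output.
Step 2: Second-preimage resistance means: given a specific input x, it should be infeasible to find a different y with h(y) = h(x).
With a 444-bit output, a generic search for a second preimage costs about 2^444 evaluations (each trial matches the fixed target with probability 2^-444).
Step 3: Security level = 444 bits.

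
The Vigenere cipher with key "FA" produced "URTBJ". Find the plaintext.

Step 1: Extend key: FAFAF
Step 2: Decrypt each letter (c - k) mod 26:
  U(20) - F(5) = (20-5) mod 26 = 15 = P
  R(17) - A(0) = (17-0) mod 26 = 17 = R
  T(19) - F(5) = (19-5) mod 26 = 14 = O
  B(1) - A(0) = (1-0) mod 26 = 1 = B
  J(9) - F(5) = (9-5) mod 26 = 4 = E
Plaintext: PROBE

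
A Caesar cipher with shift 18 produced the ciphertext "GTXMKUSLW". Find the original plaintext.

Step 1: Reverse the shift by subtracting 18 from each letter position.
  G (position 6) -> position (6-18) mod 26 = 14 -> O
  T (position 19) -> position (19-18) mod 26 = 1 -> B
  X (position 23) -> position (23-18) mod 26 = 5 -> F
  M (position 12) -> position (12-18) mod 26 = 20 -> U
  K (position 10) -> position (10-18) mod 26 = 18 -> S
  U (position 20) -> position (20-18) mod 26 = 2 -> C
  S (position 18) -> position (18-18) mod 26 = 0 -> A
  L (position 11) -> position (11-18) mod 26 = 19 -> T
  W (position 22) -> position (22-18) mod 26 = 4 -> E
Decrypted message: OBFUSCATE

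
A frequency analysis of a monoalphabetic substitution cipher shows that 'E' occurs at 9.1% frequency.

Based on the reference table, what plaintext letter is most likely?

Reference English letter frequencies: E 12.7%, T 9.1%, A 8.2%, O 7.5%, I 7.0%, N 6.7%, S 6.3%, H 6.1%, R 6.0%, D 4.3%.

Step 1: The observed frequency is 9.1%.
Step 2: Compare with English frequencies:
  E: 12.7% (difference: 3.6%)
  T: 9.1% (difference: 0.0%) <-- closest
  A: 8.2% (difference: 0.9%)
  O: 7.5% (difference: 1.6%)
  I: 7.0% (difference: 2.1%)
  N: 6.7% (difference: 2.4%)
  S: 6.3% (difference: 2.8%)
  H: 6.1% (difference: 3.0%)
  R: 6.0% (difference: 3.1%)
  D: 4.3% (difference: 4.8%)
Step 3: 'E' most likely represents 'T' (frequency 9.1%).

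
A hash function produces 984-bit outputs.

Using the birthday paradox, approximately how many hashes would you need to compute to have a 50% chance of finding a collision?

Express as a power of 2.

Step 1: The birthday paradox gives collision probability ~50% after sqrt(2^n) = 2^(n/2) hashes.
Step 2: For 984-bit output: 2^(984/2) = 2^492.
Step 3: Approximately 2^492 hash computations needed.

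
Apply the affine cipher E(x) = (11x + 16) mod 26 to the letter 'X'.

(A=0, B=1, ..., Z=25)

Step 1: Convert 'X' to number: x = 23.
Step 2: E(23) = (11 * 23 + 16) mod 26 = 269 mod 26 = 9.
Step 3: Convert 9 back to letter: J.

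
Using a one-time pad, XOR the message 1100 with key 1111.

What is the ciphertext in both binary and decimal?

Step 1: Write out the XOR operation bit by bit:
  Message: 1100
  Key:     1111
  XOR:     0011
Step 2: Convert to decimal: 0011 = 3.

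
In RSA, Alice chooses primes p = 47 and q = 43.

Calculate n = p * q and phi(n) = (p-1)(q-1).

Step 1: n = p * q = 47 * 43 = 2021.
Step 2: phi(n) = (p-1)(q-1) = 46 * 42 = 1932.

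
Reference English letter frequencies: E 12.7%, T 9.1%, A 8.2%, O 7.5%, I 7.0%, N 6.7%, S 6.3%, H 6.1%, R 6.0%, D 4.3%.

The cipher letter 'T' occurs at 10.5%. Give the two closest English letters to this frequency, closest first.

Step 1: Observed frequency of 'T' is 10.5%.
Step 2: Compute distances to each reference frequency and sort:
  T (9.1%): difference = 1.4% <-- BEST
  E (12.7%): difference = 2.2% <-- RUNNER-UP
  A (8.2%): difference = 2.3%
  O (7.5%): difference = 3.0%
  I (7.0%): difference = 3.5%
Step 3: Most likely is 'T' (9.1%, diff 1.4%); second most likely is 'E' (12.7%, diff 2.2%).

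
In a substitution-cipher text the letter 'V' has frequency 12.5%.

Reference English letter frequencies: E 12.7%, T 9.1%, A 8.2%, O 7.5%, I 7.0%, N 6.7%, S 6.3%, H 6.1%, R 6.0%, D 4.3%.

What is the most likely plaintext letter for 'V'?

Step 1: The observed frequency is 12.5%.
Step 2: Compare with English frequencies:
  E: 12.7% (difference: 0.2%) <-- closest
  T: 9.1% (difference: 3.4%)
  A: 8.2% (difference: 4.3%)
  O: 7.5% (difference: 5.0%)
  I: 7.0% (difference: 5.5%)
  N: 6.7% (difference: 5.8%)
  S: 6.3% (difference: 6.2%)
  H: 6.1% (difference: 6.4%)
  R: 6.0% (difference: 6.5%)
  D: 4.3% (difference: 8.2%)
Step 3: 'V' most likely represents 'E' (frequency 12.7%).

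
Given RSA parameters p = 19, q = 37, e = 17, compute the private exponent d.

Step 1: n = 19 * 37 = 703.
Step 2: phi(n) = 18 * 36 = 648.
Step 3: Find d such that 17 * d = 1 (mod 648).
Step 4: d = 17^(-1) mod 648 = 305.
Verification: 17 * 305 = 5185 = 8 * 648 + 1.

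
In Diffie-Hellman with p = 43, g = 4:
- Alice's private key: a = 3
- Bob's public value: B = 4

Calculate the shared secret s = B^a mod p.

Step 1: s = B^a mod p = 4^3 mod 43.
  4^1 mod 43 = 4
  4^2 mod 43 = (4 * 4) mod 43 = 16
  4^3 mod 43 = (16 * 4) mod 43 = 21
Result: shared secret = 21.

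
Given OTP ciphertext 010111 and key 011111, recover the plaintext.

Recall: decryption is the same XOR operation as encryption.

Step 1: XOR ciphertext with key:
  Ciphertext: 010111
  Key:        011111
  XOR:        001000
Step 2: Plaintext = 001000 = 8 in decimal.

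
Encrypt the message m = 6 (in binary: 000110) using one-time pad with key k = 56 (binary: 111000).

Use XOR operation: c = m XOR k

Step 1: Write out the XOR operation bit by bit:
  Message: 000110
  Key:     111000
  XOR:     111110
Step 2: Convert to decimal: 111110 = 62.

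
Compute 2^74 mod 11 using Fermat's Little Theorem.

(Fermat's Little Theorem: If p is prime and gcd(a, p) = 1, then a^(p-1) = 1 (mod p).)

Step 1: Since 11 is prime, by Fermat's Little Theorem: 2^10 = 1 (mod 11).
Step 2: Reduce exponent: 74 mod 10 = 4.
Step 3: So 2^74 = 2^4 (mod 11).
Step 4: 2^4 mod 11 = 5.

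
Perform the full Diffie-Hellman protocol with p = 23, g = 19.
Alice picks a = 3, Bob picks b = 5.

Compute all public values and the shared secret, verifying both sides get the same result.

Step 1: A = g^a mod p = 19^3 mod 23 = 5.
Step 2: B = g^b mod p = 19^5 mod 23 = 11.
Step 3: Alice computes s = B^a mod p = 11^3 mod 23 = 20.
Step 4: Bob computes s = A^b mod p = 5^5 mod 23 = 20.
Both sides agree: shared secret = 20.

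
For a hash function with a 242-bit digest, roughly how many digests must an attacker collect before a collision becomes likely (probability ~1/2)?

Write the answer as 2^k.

Step 1: The birthday paradox gives collision probability ~50% after sqrt(2^n) = 2^(n/2) hashes.
Step 2: For 242-bit output: 2^(242/2) = 2^121.
Step 3: Approximately 2^121 hash computations needed.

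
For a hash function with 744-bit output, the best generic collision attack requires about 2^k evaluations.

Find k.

Step 1: The hash has a 744-bit output.
Step 2: Collision resistance means it should be infeasible to find any x != y with h(x) = h(y).
By the birthday bound, a generic collision search succeeds after about sqrt(2^744) = 2^(744/2) = 2^372 evaluations.
Step 3: Security level = 372 bits.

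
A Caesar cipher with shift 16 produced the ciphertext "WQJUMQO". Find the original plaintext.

Step 1: Reverse the shift by subtracting 16 from each letter position.
  W (position 22) -> position (22-16) mod 26 = 6 -> G
  Q (position 16) -> position (16-16) mod 26 = 0 -> A
  J (position 9) -> position (9-16) mod 26 = 19 -> T
  U (position 20) -> position (20-16) mod 26 = 4 -> E
  M (position 12) -> position (12-16) mod 26 = 22 -> W
  Q (position 16) -> position (16-16) mod 26 = 0 -> A
  O (position 14) -> position (14-16) mod 26 = 24 -> Y
Decrypted message: GATEWAY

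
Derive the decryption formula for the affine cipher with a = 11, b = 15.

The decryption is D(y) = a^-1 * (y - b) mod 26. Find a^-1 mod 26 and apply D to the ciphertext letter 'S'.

Step 1: Find a^-1, the modular inverse of 11 mod 26.
Step 2: We need 11 * a^-1 = 1 (mod 26).
Step 3: 11 * 19 = 209 = 8 * 26 + 1, so a^-1 = 19.
Step 4: D(y) = 19(y - 15) mod 26.
Step 5: Apply to 'S' (y = 18): D(18) = 19 * (18 - 15) mod 26 = 19 * 3 mod 26 = 5 -> 'F'.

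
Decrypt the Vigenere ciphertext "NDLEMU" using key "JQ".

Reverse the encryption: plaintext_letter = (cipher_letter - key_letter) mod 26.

Step 1: Extend key: JQJQJQ
Step 2: Decrypt each letter (c - k) mod 26:
  N(13) - J(9) = (13-9) mod 26 = 4 = E
  D(3) - Q(16) = (3-16) mod 26 = 13 = N
  L(11) - J(9) = (11-9) mod 26 = 2 = C
  E(4) - Q(16) = (4-16) mod 26 = 14 = O
  M(12) - J(9) = (12-9) mod 26 = 3 = D
  U(20) - Q(16) = (20-16) mod 26 = 4 = E
Plaintext: ENCODE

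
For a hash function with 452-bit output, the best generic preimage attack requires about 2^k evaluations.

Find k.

Step 1: The hash has a 452-bit output.
Step 2: Preimage resistance means: given a digest h(x), it should be infeasible to find any input that hashes to it.
With a 452-bit output there are 2^452 possible digests, so a generic brute-force preimage search costs about 2^452 evaluations.
Step 3: Security level = 452 bits.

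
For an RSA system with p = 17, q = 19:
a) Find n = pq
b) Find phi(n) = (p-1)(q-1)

Step 1: n = p * q = 17 * 19 = 323.
Step 2: phi(n) = (p-1)(q-1) = 16 * 18 = 288.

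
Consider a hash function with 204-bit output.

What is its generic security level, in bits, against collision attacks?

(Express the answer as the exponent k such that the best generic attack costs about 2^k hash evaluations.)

Step 1: The hash has a 204-bit output.
Step 2: Collision resistance means it should be infeasible to find any x != y with h(x) = h(y).
By the birthday bound, a generic collision search succeeds after about sqrt(2^204) = 2^(204/2) = 2^102 evaluations.
Step 3: Security level = 102 bits.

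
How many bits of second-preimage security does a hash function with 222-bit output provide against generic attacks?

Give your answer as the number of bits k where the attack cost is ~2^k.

Step 1: The hash has a 222-bit output.
Step 2: Second-preimage resistance means: given a specific input x, it should be infeasible to find a different y with h(y) = h(x).
With a 222-bit output, a generic search for a second preimage costs about 2^222 evaluations (each trial matches the fixed target with probability 2^-222).
Step 3: Security level = 222 bits.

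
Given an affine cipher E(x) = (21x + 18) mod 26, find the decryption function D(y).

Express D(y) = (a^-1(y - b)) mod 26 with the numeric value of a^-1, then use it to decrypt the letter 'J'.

Step 1: Find a^-1, the modular inverse of 21 mod 26.
Step 2: We need 21 * a^-1 = 1 (mod 26).
Step 3: 21 * 5 = 105 = 4 * 26 + 1, so a^-1 = 5.
Step 4: D(y) = 5(y - 18) mod 26.
Step 5: Apply to 'J' (y = 9): D(9) = 5 * (9 - 18) mod 26 = 5 * -9 mod 26 = 7 -> 'H'.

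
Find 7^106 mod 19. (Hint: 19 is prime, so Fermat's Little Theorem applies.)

Step 1: Since 19 is prime, by Fermat's Little Theorem: 7^18 = 1 (mod 19).
Step 2: Reduce exponent: 106 mod 18 = 16.
Step 3: So 7^106 = 7^16 (mod 19).
Step 4: 7^16 mod 19 = 7.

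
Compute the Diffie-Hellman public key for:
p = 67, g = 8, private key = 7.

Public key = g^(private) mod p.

Step 1: A = g^a mod p = 8^7 mod 67.
  8^1 mod 67 = 8
  8^2 mod 67 = (8 * 8) mod 67 = 64
  8^3 mod 67 = (64 * 8) mod 67 = 43
  8^4 mod 67 = (43 * 8) mod 67 = 9
  8^5 mod 67 = (9 * 8) mod 67 = 5
  8^6 mod 67 = (5 * 8) mod 67 = 40
  8^7 mod 67 = (40 * 8) mod 67 = 52
Result: A = 52.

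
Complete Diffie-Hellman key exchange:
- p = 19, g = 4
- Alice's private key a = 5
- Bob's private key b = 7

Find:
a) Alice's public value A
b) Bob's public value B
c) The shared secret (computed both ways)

Step 1: A = g^a mod p = 4^5 mod 19 = 17.
Step 2: B = g^b mod p = 4^7 mod 19 = 6.
Step 3: Alice computes s = B^a mod p = 6^5 mod 19 = 5.
Step 4: Bob computes s = A^b mod p = 17^7 mod 19 = 5.
Both sides agree: shared secret = 5.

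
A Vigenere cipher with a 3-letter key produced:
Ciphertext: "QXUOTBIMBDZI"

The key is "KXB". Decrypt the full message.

Step 1: Key 'KXB' has length 3. Extended key: KXBKXBKXBKXB
Step 2: Decrypt each position:
  Q(16) - K(10) = 6 = G
  X(23) - X(23) = 0 = A
  U(20) - B(1) = 19 = T
  O(14) - K(10) = 4 = E
  T(19) - X(23) = 22 = W
  B(1) - B(1) = 0 = A
  I(8) - K(10) = 24 = Y
  M(12) - X(23) = 15 = P
  B(1) - B(1) = 0 = A
  D(3) - K(10) = 19 = T
  Z(25) - X(23) = 2 = C
  I(8) - B(1) = 7 = H
Plaintext: GATEWAYPATCH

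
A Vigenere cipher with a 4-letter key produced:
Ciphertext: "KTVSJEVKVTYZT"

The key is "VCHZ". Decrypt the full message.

Step 1: Key 'VCHZ' has length 4. Extended key: VCHZVCHZVCHZV
Step 2: Decrypt each position:
  K(10) - V(21) = 15 = P
  T(19) - C(2) = 17 = R
  V(21) - H(7) = 14 = O
  S(18) - Z(25) = 19 = T
  J(9) - V(21) = 14 = O
  E(4) - C(2) = 2 = C
  V(21) - H(7) = 14 = O
  K(10) - Z(25) = 11 = L
  V(21) - V(21) = 0 = A
  T(19) - C(2) = 17 = R
  Y(24) - H(7) = 17 = R
  Z(25) - Z(25) = 0 = A
  T(19) - V(21) = 24 = Y
Plaintext: PROTOCOLARRAY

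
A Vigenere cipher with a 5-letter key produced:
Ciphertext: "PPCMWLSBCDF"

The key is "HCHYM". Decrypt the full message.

Step 1: Key 'HCHYM' has length 5. Extended key: HCHYMHCHYMH
Step 2: Decrypt each position:
  P(15) - H(7) = 8 = I
  P(15) - C(2) = 13 = N
  C(2) - H(7) = 21 = V
  M(12) - Y(24) = 14 = O
  W(22) - M(12) = 10 = K
  L(11) - H(7) = 4 = E
  S(18) - C(2) = 16 = Q
  B(1) - H(7) = 20 = U
  C(2) - Y(24) = 4 = E
  D(3) - M(12) = 17 = R
  F(5) - H(7) = 24 = Y
Plaintext: INVOKEQUERY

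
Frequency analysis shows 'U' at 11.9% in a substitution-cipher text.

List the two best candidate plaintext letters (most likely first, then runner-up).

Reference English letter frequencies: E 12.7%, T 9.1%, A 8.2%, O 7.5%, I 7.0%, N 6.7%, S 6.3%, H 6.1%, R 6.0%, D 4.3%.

Step 1: Observed frequency of 'U' is 11.9%.
Step 2: Compute distances to each reference frequency and sort:
  E (12.7%): difference = 0.8% <-- BEST
  T (9.1%): difference = 2.8% <-- RUNNER-UP
  A (8.2%): difference = 3.7%
  O (7.5%): difference = 4.4%
  I (7.0%): difference = 4.9%
Step 3: Most likely is 'E' (12.7%, diff 0.8%); second most likely is 'T' (9.1%, diff 2.8%).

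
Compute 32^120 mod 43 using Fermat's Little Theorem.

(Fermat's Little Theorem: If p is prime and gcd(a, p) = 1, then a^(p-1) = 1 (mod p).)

Step 1: Since 43 is prime, by Fermat's Little Theorem: 32^42 = 1 (mod 43).
Step 2: Reduce exponent: 120 mod 42 = 36.
Step 3: So 32^120 = 32^36 (mod 43).
Step 4: 32^36 mod 43 = 11.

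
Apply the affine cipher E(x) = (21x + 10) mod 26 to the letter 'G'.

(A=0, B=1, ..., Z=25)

Step 1: Convert 'G' to number: x = 6.
Step 2: E(6) = (21 * 6 + 10) mod 26 = 136 mod 26 = 6.
Step 3: Convert 6 back to letter: G.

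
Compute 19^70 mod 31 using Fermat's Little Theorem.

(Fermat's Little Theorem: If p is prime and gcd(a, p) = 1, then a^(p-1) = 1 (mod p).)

Step 1: Since 31 is prime, by Fermat's Little Theorem: 19^30 = 1 (mod 31).
Step 2: Reduce exponent: 70 mod 30 = 10.
Step 3: So 19^70 = 19^10 (mod 31).
Step 4: 19^10 mod 31 = 25.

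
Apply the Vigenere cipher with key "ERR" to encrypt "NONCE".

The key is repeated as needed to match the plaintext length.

Step 1: Repeat key to match plaintext length:
  Plaintext: NONCE
  Key:       ERRER
Step 2: Encrypt each letter:
  N(13) + E(4) = (13+4) mod 26 = 17 = R
  O(14) + R(17) = (14+17) mod 26 = 5 = F
  N(13) + R(17) = (13+17) mod 26 = 4 = E
  C(2) + E(4) = (2+4) mod 26 = 6 = G
  E(4) + R(17) = (4+17) mod 26 = 21 = V
Ciphertext: RFEGV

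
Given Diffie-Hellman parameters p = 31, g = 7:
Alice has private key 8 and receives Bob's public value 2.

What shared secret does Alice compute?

Step 1: s = B^a mod p = 2^8 mod 31.
  2^1 mod 31 = 2
  2^2 mod 31 = (2 * 2) mod 31 = 4
  2^3 mod 31 = (4 * 2) mod 31 = 8
  2^4 mod 31 = (8 * 2) mod 31 = 16
  2^5 mod 31 = (16 * 2) mod 31 = 1
  2^6 mod 31 = (1 * 2) mod 31 = 2
  2^7 mod 31 = (2 * 2) mod 31 = 4
  2^8 mod 31 = (4 * 2) mod 31 = 8
Result: shared secret = 8.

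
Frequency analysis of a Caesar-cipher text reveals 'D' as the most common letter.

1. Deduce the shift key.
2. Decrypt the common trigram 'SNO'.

Step 1: In English, 'E' is the most frequent letter (12.7%).
Step 2: The most frequent ciphertext letter is 'D' (position 3).
Step 3: Shift = (3 - 4) mod 26 = 25.
Step 4: Decrypt 'SNO' by shifting back 25:
  S -> T
  N -> O
  O -> P
Step 5: 'SNO' decrypts to 'TOP'.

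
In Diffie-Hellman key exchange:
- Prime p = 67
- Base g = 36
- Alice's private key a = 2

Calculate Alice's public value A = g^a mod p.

Step 1: A = g^a mod p = 36^2 mod 67.
  36^1 mod 67 = 36
  36^2 mod 67 = (36 * 36) mod 67 = 23
Result: A = 23.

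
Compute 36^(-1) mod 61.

Step 1: We need x such that 36 * x = 1 (mod 61).
Step 2: Using the extended Euclidean algorithm or trial:
  36 * 39 = 1404 = 23 * 61 + 1.
Step 3: Since 1404 mod 61 = 1, the inverse is x = 39.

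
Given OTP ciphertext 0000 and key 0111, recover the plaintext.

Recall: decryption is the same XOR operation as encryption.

Step 1: XOR ciphertext with key:
  Ciphertext: 0000
  Key:        0111
  XOR:        0111
Step 2: Plaintext = 0111 = 7 in decimal.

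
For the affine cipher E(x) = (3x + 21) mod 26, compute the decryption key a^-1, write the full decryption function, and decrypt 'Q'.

Step 1: Find a^-1, the modular inverse of 3 mod 26.
Step 2: We need 3 * a^-1 = 1 (mod 26).
Step 3: 3 * 9 = 27 = 1 * 26 + 1, so a^-1 = 9.
Step 4: D(y) = 9(y - 21) mod 26.
Step 5: Apply to 'Q' (y = 16): D(16) = 9 * (16 - 21) mod 26 = 9 * -5 mod 26 = 7 -> 'H'.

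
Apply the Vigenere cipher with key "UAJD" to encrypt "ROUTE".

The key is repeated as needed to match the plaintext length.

Step 1: Repeat key to match plaintext length:
  Plaintext: ROUTE
  Key:       UAJDU
Step 2: Encrypt each letter:
  R(17) + U(20) = (17+20) mod 26 = 11 = L
  O(14) + A(0) = (14+0) mod 26 = 14 = O
  U(20) + J(9) = (20+9) mod 26 = 3 = D
  T(19) + D(3) = (19+3) mod 26 = 22 = W
  E(4) + U(20) = (4+20) mod 26 = 24 = Y
Ciphertext: LODWY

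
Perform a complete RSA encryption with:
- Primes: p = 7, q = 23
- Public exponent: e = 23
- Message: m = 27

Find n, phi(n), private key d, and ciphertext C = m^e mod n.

Step 1: n = 7 * 23 = 161.
Step 2: phi(n) = (7-1)(23-1) = 6 * 22 = 132.
Step 3: Find d = 23^(-1) mod 132 = 23.
  Verify: 23 * 23 = 529 = 1 (mod 132).
Step 4: C = 27^23 mod 161 = 27.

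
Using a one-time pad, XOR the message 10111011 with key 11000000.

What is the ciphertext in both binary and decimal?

Step 1: Write out the XOR operation bit by bit:
  Message: 10111011
  Key:     11000000
  XOR:     01111011
Step 2: Convert to decimal: 01111011 = 123.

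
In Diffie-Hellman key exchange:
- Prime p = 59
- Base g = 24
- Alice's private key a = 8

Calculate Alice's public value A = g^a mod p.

Step 1: A = g^a mod p = 24^8 mod 59.
  24^1 mod 59 = 24
  24^2 mod 59 = (24 * 24) mod 59 = 45
  24^3 mod 59 = (45 * 24) mod 59 = 18
  24^4 mod 59 = (18 * 24) mod 59 = 19
  24^5 mod 59 = (19 * 24) mod 59 = 43
  24^6 mod 59 = (43 * 24) mod 59 = 29
  24^7 mod 59 = (29 * 24) mod 59 = 47
  24^8 mod 59 = (47 * 24) mod 59 = 7
Result: A = 7.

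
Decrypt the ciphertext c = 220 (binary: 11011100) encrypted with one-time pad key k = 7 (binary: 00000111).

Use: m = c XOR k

Step 1: XOR ciphertext with key:
  Ciphertext: 11011100
  Key:        00000111
  XOR:        11011011
Step 2: Plaintext = 11011011 = 219 in decimal.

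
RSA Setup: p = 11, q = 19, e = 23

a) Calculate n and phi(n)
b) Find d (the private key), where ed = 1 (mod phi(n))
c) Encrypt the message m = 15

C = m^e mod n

Step 1: n = 11 * 19 = 209.
Step 2: phi(n) = (11-1)(19-1) = 10 * 18 = 180.
Step 3: Find d = 23^(-1) mod 180 = 47.
  Verify: 23 * 47 = 1081 = 1 (mod 180).
Step 4: C = 15^23 mod 209 = 97.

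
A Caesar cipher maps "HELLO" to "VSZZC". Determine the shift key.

Step 1: Compare first letters: H (position 7) -> V (position 21).
Step 2: Shift = (21 - 7) mod 26 = 14.
The shift value is 14.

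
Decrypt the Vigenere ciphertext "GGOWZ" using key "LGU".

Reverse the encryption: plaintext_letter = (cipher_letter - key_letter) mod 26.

Step 1: Extend key: LGULG
Step 2: Decrypt each letter (c - k) mod 26:
  G(6) - L(11) = (6-11) mod 26 = 21 = V
  G(6) - G(6) = (6-6) mod 26 = 0 = A
  O(14) - U(20) = (14-20) mod 26 = 20 = U
  W(22) - L(11) = (22-11) mod 26 = 11 = L
  Z(25) - G(6) = (25-6) mod 26 = 19 = T
Plaintext: VAULT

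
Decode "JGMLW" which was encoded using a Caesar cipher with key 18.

Step 1: Reverse the shift by subtracting 18 from each letter position.
  J (position 9) -> position (9-18) mod 26 = 17 -> R
  G (position 6) -> position (6-18) mod 26 = 14 -> O
  M (position 12) -> position (12-18) mod 26 = 20 -> U
  L (position 11) -> position (11-18) mod 26 = 19 -> T
  W (position 22) -> position (22-18) mod 26 = 4 -> E
Decrypted message: ROUTE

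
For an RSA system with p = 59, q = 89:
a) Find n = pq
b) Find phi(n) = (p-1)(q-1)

Step 1: n = p * q = 59 * 89 = 5251.
Step 2: phi(n) = (p-1)(q-1) = 58 * 88 = 5104.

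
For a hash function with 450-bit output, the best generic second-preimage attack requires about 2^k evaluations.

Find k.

Step 1: The hash has a 450-bit output.
Step 2: Second-preimage resistance means: given a specific input x, it should be infeasible to find a different y with h(y) = h(x).
With a 450-bit output, a generic search for a second preimage costs about 2^450 evaluations (each trial matches the fixed target with probability 2^-450).
Step 3: Security level = 450 bits.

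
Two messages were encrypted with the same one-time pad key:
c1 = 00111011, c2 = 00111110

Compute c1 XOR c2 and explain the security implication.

Step 1: c1 XOR c2 = (m1 XOR k) XOR (m2 XOR k).
Step 2: By XOR associativity/commutativity: = m1 XOR m2 XOR k XOR k = m1 XOR m2.
Step 3: 00111011 XOR 00111110 = 00000101 = 5.
Step 4: The key cancels out! An attacker learns m1 XOR m2 = 5, revealing the relationship between plaintexts.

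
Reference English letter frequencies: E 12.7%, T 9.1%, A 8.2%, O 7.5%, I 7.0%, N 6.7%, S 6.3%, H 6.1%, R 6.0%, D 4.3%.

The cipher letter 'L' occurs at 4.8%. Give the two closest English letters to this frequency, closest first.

Step 1: Observed frequency of 'L' is 4.8%.
Step 2: Compute distances to each reference frequency and sort:
  D (4.3%): difference = 0.5% <-- BEST
  R (6.0%): difference = 1.2% <-- RUNNER-UP
  H (6.1%): difference = 1.3%
  S (6.3%): difference = 1.5%
  N (6.7%): difference = 1.9%
Step 3: Most likely is 'D' (4.3%, diff 0.5%); second most likely is 'R' (6.0%, diff 1.2%).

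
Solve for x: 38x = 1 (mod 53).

Step 1: We need x such that 38 * x = 1 (mod 53).
Step 2: Using the extended Euclidean algorithm or trial:
  38 * 7 = 266 = 5 * 53 + 1.
Step 3: Since 266 mod 53 = 1, the inverse is x = 7.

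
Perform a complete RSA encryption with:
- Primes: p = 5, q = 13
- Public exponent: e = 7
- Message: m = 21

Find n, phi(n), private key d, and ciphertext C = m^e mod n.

Step 1: n = 5 * 13 = 65.
Step 2: phi(n) = (5-1)(13-1) = 4 * 12 = 48.
Step 3: Find d = 7^(-1) mod 48 = 7.
  Verify: 7 * 7 = 49 = 1 (mod 48).
Step 4: C = 21^7 mod 65 = 31.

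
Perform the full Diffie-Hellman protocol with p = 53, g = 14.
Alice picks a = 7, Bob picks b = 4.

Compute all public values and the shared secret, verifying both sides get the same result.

Step 1: A = g^a mod p = 14^7 mod 53 = 2.
Step 2: B = g^b mod p = 14^4 mod 53 = 44.
Step 3: Alice computes s = B^a mod p = 44^7 mod 53 = 16.
Step 4: Bob computes s = A^b mod p = 2^4 mod 53 = 16.
Both sides agree: shared secret = 16.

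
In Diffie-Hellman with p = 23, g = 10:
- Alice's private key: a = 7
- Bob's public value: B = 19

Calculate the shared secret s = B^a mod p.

Step 1: s = B^a mod p = 19^7 mod 23.
  19^1 mod 23 = 19
  19^2 mod 23 = (19 * 19) mod 23 = 16
  19^3 mod 23 = (16 * 19) mod 23 = 5
  19^4 mod 23 = (5 * 19) mod 23 = 3
  19^5 mod 23 = (3 * 19) mod 23 = 11
  19^6 mod 23 = (11 * 19) mod 23 = 2
  19^7 mod 23 = (2 * 19) mod 23 = 15
Result: shared secret = 15.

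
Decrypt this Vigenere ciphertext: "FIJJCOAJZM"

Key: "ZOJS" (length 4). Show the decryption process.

Step 1: Key 'ZOJS' has length 4. Extended key: ZOJSZOJSZO
Step 2: Decrypt each position:
  F(5) - Z(25) = 6 = G
  I(8) - O(14) = 20 = U
  J(9) - J(9) = 0 = A
  J(9) - S(18) = 17 = R
  C(2) - Z(25) = 3 = D
  O(14) - O(14) = 0 = A
  A(0) - J(9) = 17 = R
  J(9) - S(18) = 17 = R
  Z(25) - Z(25) = 0 = A
  M(12) - O(14) = 24 = Y
Plaintext: GUARDARRAY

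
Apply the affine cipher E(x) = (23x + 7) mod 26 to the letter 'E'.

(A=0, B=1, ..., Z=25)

Step 1: Convert 'E' to number: x = 4.
Step 2: E(4) = (23 * 4 + 7) mod 26 = 99 mod 26 = 21.
Step 3: Convert 21 back to letter: V.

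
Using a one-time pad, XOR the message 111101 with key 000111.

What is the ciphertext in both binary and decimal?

Step 1: Write out the XOR operation bit by bit:
  Message: 111101
  Key:     000111
  XOR:     111010
Step 2: Convert to decimal: 111010 = 58.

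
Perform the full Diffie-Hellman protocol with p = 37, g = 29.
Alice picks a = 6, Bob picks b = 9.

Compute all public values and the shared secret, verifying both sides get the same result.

Step 1: A = g^a mod p = 29^6 mod 37 = 36.
Step 2: B = g^b mod p = 29^9 mod 37 = 31.
Step 3: Alice computes s = B^a mod p = 31^6 mod 37 = 36.
Step 4: Bob computes s = A^b mod p = 36^9 mod 37 = 36.
Both sides agree: shared secret = 36.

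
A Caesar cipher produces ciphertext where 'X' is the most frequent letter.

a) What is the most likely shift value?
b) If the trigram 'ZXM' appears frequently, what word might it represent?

Step 1: In English, 'E' is the most frequent letter (12.7%).
Step 2: The most frequent ciphertext letter is 'X' (position 23).
Step 3: Shift = (23 - 4) mod 26 = 19.
Step 4: Decrypt 'ZXM' by shifting back 19:
  Z -> G
  X -> E
  M -> T
Step 5: 'ZXM' decrypts to 'GET'.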